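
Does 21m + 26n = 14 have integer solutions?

Step 1: Compute gcd(21, 26).
gcd(21, 26) = 1

Step 2: Check divisibility.
Does 1 divide 14? 14 = 1 x 14, so yes.

By the theorem on linear Diophantine equations, 21m + 26n = 14 has integer solutions if and only if gcd(21, 26) divides 14. Since 1 | 14, solutions exist.

Yes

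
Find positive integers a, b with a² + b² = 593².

We need a² + b² = 593² = 351649.
Trying: 465² + 368² = 216225 + 135424 = 351649 ✓

(465, 368, 593)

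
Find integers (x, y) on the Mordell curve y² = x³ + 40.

Try small integer x values and check whether x³ + 40 is a perfect square.
x = 6: x³ + 40 = 6³ + 40 = 216 + 40 = 256
Is 256 a perfect square? 16² = 256 ✓
So (x, y) = (6, -16) is a solution.

x = 6, y = -16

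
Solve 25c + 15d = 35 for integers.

Step 1: Check solvability.
gcd(25, 15) = 5
Since 5 divides 35, solutions exist.

Step 2: Apply extended Euclidean algorithm to find gcd.
We find integers such that 25*x0 + 15*y0 = 5

Step 3: Scale the particular solution.
Multiply by 35/5 = 7:
c = -7, d = 14

Step 4: Verify.
25*(-7) + 15*(14) = 35 = 35 ✓

c = -7, d = 14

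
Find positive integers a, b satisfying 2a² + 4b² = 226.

Try small values of a and check whether (226 - 2a²)/4 is a perfect square.
a = 9: 2·9² = 162, so 4b² = 226 - 162 = 64, giving b² = 16, b = 4.
Check: 2·9² + 4·4² = 162 + 64 = 226 ✓

a = 9, b = 4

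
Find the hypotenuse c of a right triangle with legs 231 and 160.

c² = a² + b² = 231² + 160² = 53361 + 25600 = 78961
c = 281

281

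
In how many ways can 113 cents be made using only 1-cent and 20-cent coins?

We need non-negative integers (x, y) with 1x + 20y = 113.
For each x from 0 to 113, check if (113 - 1x) is a non-negative multiple of 20.
Solutions (x, y): (13,5), (33,4), (53,3), (73,2), ...
Count: 6

6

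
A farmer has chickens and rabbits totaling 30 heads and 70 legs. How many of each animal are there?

Let c = chickens, r = rabbits.
Heads: c + r = 30
Legs: 2c + 4r = 70
From the first equation, c = 30 - r. Substitute:
2(30 - r) + 4r = 70
60 + 2r = 70
r = (70 - 60)/2 = 5
c = 30 - 5 = 25

Chickens: 25, Rabbits: 5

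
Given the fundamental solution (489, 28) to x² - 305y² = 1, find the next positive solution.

Solutions to x² - Dy² = 1 are generated by powers of (x₀ + y₀√D).
The next solution satisfies x₁ + y₁√305 = (x₀ + y₀√305)², giving:
x₁ = x₀² + 305y₀² = 489² + 305·28² = 239121 + 239120 = 478241
y₁ = 2x₀y₀ = 2·489·28 = 27384

Verify: 478241² - 305·27384² = 228714454081 - 228714454080 = 1 ✓

x = 478241, y = 27384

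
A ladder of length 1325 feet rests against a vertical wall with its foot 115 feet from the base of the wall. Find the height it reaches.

The ladder, wall, and ground form a right triangle with hypotenuse 1325 and one leg 115.
By the Pythagorean theorem: h² = 1325² - 115² = 1755625 - 13225 = 1742400
h = √1742400 = 1320 feet

1320 feet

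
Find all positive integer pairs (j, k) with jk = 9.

The positive divisors of 9 are: 1, 3, 9.
Each divisor d gives the pair (d, 9/d):
(1, 9), (3, 3), (9, 1)

(1, 9), (3, 3), (9, 1)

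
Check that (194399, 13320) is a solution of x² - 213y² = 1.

Compute x² = 194399² = 37790971201
Compute 213y² = 213·13320² = 213·177422400 = 37790971200
x² - 213y² = 37790971201 - 37790971200 = 1
Since this equals 1, (194399, 13320) is a solution.

Yes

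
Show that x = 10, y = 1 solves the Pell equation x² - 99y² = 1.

Compute x² = 10² = 100
Compute 99y² = 99·1² = 99·1 = 99
x² - 99y² = 100 - 99 = 1
Since this equals 1, (10, 1) is a solution.

Yes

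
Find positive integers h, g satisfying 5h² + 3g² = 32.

Try small values of h and check whether (32 - 5h²)/3 is a perfect square.
h = 2: 5·2² = 20, so 3g² = 32 - 20 = 12, giving g² = 4, g = 2.
Check: 5·2² + 3·2² = 20 + 12 = 32 ✓

h = 2, g = 2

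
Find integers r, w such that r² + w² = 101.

We need to find integers r, w > 0 such that r² + w² = 101.
Trying r = 1: w² = 101 - 1² = 101 - 1 = 100
w = 10
Check: 1² + 10² = 1 + 100 = 101 ✓

101 = 1² + 10²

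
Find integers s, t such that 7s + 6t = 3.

Step 1: Check solvability.
gcd(7, 6) = 1
Since 1 divides 3, solutions exist.

Step 2: Apply extended Euclidean algorithm to find gcd.
We find integers such that 7*x0 + 6*y0 = 1

Step 3: Scale the particular solution.
Multiply by 3/1 = 3:
s = 3, t = -3

Step 4: Verify.
7*(3) + 6*(-3) = 3 = 3 ✓

s = 3, t = -3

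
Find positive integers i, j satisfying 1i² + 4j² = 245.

Try small values of i and check whether (245 - 1i²)/4 is a perfect square.
i = 7: 1·7² = 49, so 4j² = 245 - 49 = 196, giving j² = 49, j = 7.
Check: 1·7² + 4·7² = 49 + 196 = 245 ✓

i = 7, j = 7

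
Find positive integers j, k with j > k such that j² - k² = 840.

Factor: j² - k² = (j+k)(j-k) = 840.
We need two factors of 840 with the same parity.
Use j+k = 420 and j-k = 2 (product 420·2 = 840).
Adding: 2j = 422, so j = 211.
Subtracting: 2k = 418, so k = 209.
Check: 211² - 209² = 44521 - 43681 = 840 ✓

j = 211, k = 209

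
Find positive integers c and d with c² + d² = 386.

We need to find integers c, d > 0 such that c² + d² = 386.
Trying c = 5: d² = 386 - 5² = 386 - 25 = 361
d = 19
Check: 5² + 19² = 25 + 361 = 386 ✓

386 = 5² + 19²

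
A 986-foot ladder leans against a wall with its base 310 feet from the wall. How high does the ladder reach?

The ladder, wall, and ground form a right triangle with hypotenuse 986 and one leg 310.
By the Pythagorean theorem: h² = 986² - 310² = 972196 - 96100 = 876096
h = √876096 = 936 feet

936 feet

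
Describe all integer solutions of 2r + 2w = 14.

Step 1: Compute gcd(2, 2) = 2.
Since 2 divides 14, solutions exist.

Step 2: Find a particular solution using extended Euclidean algorithm.
We get r₀ = 0, w₀ = 7.
Check: 2*0 + 2*7 = 14 = 14 ✓

Step 3: Write the general solution.
r = 0 + (2/2)t = 0 + 1t
w = 7 - (2/2)t = 7 - 1t
for any integer t.

r = 0 + 1t, w = 7 - 1t for integer t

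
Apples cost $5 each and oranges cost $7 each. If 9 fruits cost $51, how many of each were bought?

Let a = apples, o = oranges.
a + o = 9
5a + 7o = 51
Substitute o = 9 - a:
5a + 7(9 - a) = 51
(5 - 7)a = 51 - 63
-2a = -12
a = 6, o = 9 - 6 = 3

Apples: 6, Oranges: 3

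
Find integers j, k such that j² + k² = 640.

We need to find integers j, k > 0 such that j² + k² = 640.
Trying j = 8: k² = 640 - 8² = 640 - 64 = 576
k = 24
Check: 8² + 24² = 64 + 576 = 640 ✓

640 = 8² + 24²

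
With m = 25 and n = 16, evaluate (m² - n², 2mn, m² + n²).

a = m² - n² = 625 - 256 = 369
b = 2mn = 2·25·16 = 800
c = m² + n² = 625 + 256 = 881
Verify: 369² + 800² = 136161 + 640000 = 776161 = 881² ✓

(369, 800, 881)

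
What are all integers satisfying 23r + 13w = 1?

Step 1: Compute gcd(23, 13) = 1.
Since 1 divides 1, solutions exist.

Step 2: Find a particular solution using extended Euclidean algorithm.
We get r₀ = 4, w₀ = -7.
Check: 23*4 + 13*-7 = 1 = 1 ✓

Step 3: Write the general solution.
r = 4 + (13/1)t = 4 + 13t
w = -7 - (23/1)t = -7 - 23t
for any integer t.

r = 4 + 13t, w = -7 - 23t for integer t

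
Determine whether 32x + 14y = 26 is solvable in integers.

Step 1: Compute gcd(32, 14).
gcd(32, 14) = 2

Step 2: Check divisibility.
Does 2 divide 26? 26 = 2 x 13, so yes.

By the theorem on linear Diophantine equations, 32x + 14y = 26 has integer solutions if and only if gcd(32, 14) divides 26. Since 2 | 26, solutions exist.

Yes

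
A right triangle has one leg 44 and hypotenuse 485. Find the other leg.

a² = c² - b² = 235225 - 1936 = 233289
a = 483

483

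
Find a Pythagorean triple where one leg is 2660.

We need the other leg and hypotenuse such that 2660² + x² = c².
Take x = 1827, c = 3227: 2660² + 1827² = 7075600 + 3337929 = 10413529 = 3227² ✓
Triple: (1827, 2660, 3227)

(1827, 2660, 3227)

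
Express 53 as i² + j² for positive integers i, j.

We need to find integers i, j > 0 such that i² + j² = 53.
Trying i = 2: j² = 53 - 2² = 53 - 4 = 49
j = 7
Check: 2² + 7² = 4 + 49 = 53 ✓

53 = 2² + 7²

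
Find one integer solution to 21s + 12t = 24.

Step 1: Check solvability.
gcd(21, 12) = 3
Since 3 divides 24, solutions exist.

Step 2: Apply extended Euclidean algorithm to find gcd.
We find integers such that 21*x0 + 12*y0 = 3

Step 3: Scale the particular solution.
Multiply by 24/3 = 8:
s = -8, t = 16

Step 4: Verify.
21*(-8) + 12*(16) = 24 = 24 ✓

s = -8, t = 16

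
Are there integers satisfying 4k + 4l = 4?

Step 1: Compute gcd(4, 4).
gcd(4, 4) = 4

Step 2: Check divisibility.
Does 4 divide 4? 4 = 4 x 1, so yes.

By the theorem on linear Diophantine equations, 4k + 4l = 4 has integer solutions if and only if gcd(4, 4) divides 4. Since 4 | 4, solutions exist.

Yes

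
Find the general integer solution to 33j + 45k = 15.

Step 1: Compute gcd(33, 45) = 3.
Since 3 divides 15, solutions exist.

Step 2: Find a particular solution using extended Euclidean algorithm.
We get j₀ = -20, k₀ = 15.
Check: 33*-20 + 45*15 = 15 = 15 ✓

Step 3: Write the general solution.
j = -20 + (45/3)t = -20 + 15t
k = 15 - (33/3)t = 15 - 11t
for any integer t.

j = -20 + 15t, k = 15 - 11t for integer t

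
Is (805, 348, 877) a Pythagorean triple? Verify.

Compute a² + b² = 805² + 348² = 648025 + 121104 = 769129
Compute c² = 877² = 769129
Since 769129 = 769129, confirmed.

Yes, it is a Pythagorean triple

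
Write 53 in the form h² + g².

We need to find integers h, g > 0 such that h² + g² = 53.
Trying h = 2: g² = 53 - 2² = 53 - 4 = 49
g = 7
Check: 2² + 7² = 4 + 49 = 53 ✓

53 = 2² + 7²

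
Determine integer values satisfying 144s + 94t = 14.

Step 1: Check solvability.
gcd(144, 94) = 2
Since 2 divides 14, solutions exist.

Step 2: Apply extended Euclidean algorithm to find gcd.
We find integers such that 144*x0 + 94*y0 = 2

Step 3: Scale the particular solution.
Multiply by 14/2 = 7:
s = -105, t = 161

Step 4: Verify.
144*(-105) + 94*(161) = 14 = 14 ✓

s = -105, t = 161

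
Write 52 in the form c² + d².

We need to find integers c, d > 0 such that c² + d² = 52.
Trying c = 4: d² = 52 - 4² = 52 - 16 = 36
d = 6
Check: 4² + 6² = 16 + 36 = 52 ✓

52 = 4² + 6²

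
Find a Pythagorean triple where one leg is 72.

We need the other leg and hypotenuse such that 72² + x² = c².
Take x = 65, c = 97: 72² + 65² = 5184 + 4225 = 9409 = 97² ✓
Triple: (65, 72, 97)

(65, 72, 97)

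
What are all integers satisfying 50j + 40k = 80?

Step 1: Compute gcd(50, 40) = 10.
Since 10 divides 80, solutions exist.

Step 2: Find a particular solution using extended Euclidean algorithm.
We get j₀ = 8, k₀ = -8.
Check: 50*8 + 40*-8 = 80 = 80 ✓

Step 3: Write the general solution.
j = 8 + (40/10)t = 8 + 4t
k = -8 - (50/10)t = -8 - 5t
for any integer t.

j = 8 + 4t, k = -8 - 5t for integer t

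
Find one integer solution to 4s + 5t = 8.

Step 1: Check solvability.
gcd(4, 5) = 1
Since 1 divides 8, solutions exist.

Step 2: Apply extended Euclidean algorithm to find gcd.
We find integers such that 4*x0 + 5*y0 = 1

Step 3: Scale the particular solution.
Multiply by 8/1 = 8:
s = -8, t = 8

Step 4: Verify.
4*(-8) + 5*(8) = 8 = 8 ✓

s = -8, t = 8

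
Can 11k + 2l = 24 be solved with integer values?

Step 1: Compute gcd(11, 2).
gcd(11, 2) = 1

Step 2: Check divisibility.
Does 1 divide 24? 24 = 1 x 24, so yes.

By the theorem on linear Diophantine equations, 11k + 2l = 24 has integer solutions if and only if gcd(11, 2) divides 24. Since 1 | 24, solutions exist.

Yes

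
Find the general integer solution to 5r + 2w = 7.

Step 1: Compute gcd(5, 2) = 1.
Since 1 divides 7, solutions exist.

Step 2: Find a particular solution using extended Euclidean algorithm.
We get r₀ = 7, w₀ = -14.
Check: 5*7 + 2*-14 = 7 = 7 ✓

Step 3: Write the general solution.
r = 7 + (2/1)t = 7 + 2t
w = -14 - (5/1)t = -14 - 5t
for any integer t.

r = 7 + 2t, w = -14 - 5t for integer t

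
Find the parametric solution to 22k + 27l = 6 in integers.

Step 1: Compute gcd(22, 27) = 1.
Since 1 divides 6, solutions exist.

Step 2: Find a particular solution using extended Euclidean algorithm.
We get k₀ = -66, l₀ = 54.
Check: 22*-66 + 27*54 = 6 = 6 ✓

Step 3: Write the general solution.
k = -66 + (27/1)t = -66 + 27t
l = 54 - (22/1)t = 54 - 22t
for any integer t.

k = -66 + 27t, l = 54 - 22t for integer t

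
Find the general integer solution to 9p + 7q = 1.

Step 1: Compute gcd(9, 7) = 1.
Since 1 divides 1, solutions exist.

Step 2: Find a particular solution using extended Euclidean algorithm.
We get p₀ = -3, q₀ = 4.
Check: 9*-3 + 7*4 = 1 = 1 ✓

Step 3: Write the general solution.
p = -3 + (7/1)t = -3 + 7t
q = 4 - (9/1)t = 4 - 9t
for any integer t.

p = -3 + 7t, q = 4 - 9t for integer t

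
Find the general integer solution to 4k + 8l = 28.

Step 1: Compute gcd(4, 8) = 4.
Since 4 divides 28, solutions exist.

Step 2: Find a particular solution using extended Euclidean algorithm.
We get k₀ = 7, l₀ = 0.
Check: 4*7 + 8*0 = 28 = 28 ✓

Step 3: Write the general solution.
k = 7 + (8/4)t = 7 + 2t
l = 0 - (4/4)t = 0 - 1t
for any integer t.

k = 7 + 2t, l = 0 - 1t for integer t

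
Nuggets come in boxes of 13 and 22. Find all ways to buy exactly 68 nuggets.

We need non-negative integers (x, y) with 13x + 22y = 68.
For each x in 0..5, check if 68 - 13x is a non-negative multiple of 22.
No x yields an integer y ≥ 0.

No solution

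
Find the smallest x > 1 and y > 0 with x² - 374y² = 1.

We seek the smallest positive integers (x, y) with x² - 374y² = 1, i.e., x² = 374y² + 1.
Try successive y values:
y = 1: x² = 374·1² + 1 = 375, not a perfect square
y = 2: x² = 374·2² + 1 = 1497, not a perfect square
y = 3: x² = 374·3² + 1 = 3367, not a perfect square
... continuing the search (or via continued fractions) ...
y = 174: x² = 374·174² + 1 = 11323225, x = 3365 ✓

Verify: 3365² - 374·174² = 11323225 - 11323224 = 1 ✓

x = 3365, y = 174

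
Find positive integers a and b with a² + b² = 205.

We need to find integers a, b > 0 such that a² + b² = 205.
Trying a = 3: b² = 205 - 3² = 205 - 9 = 196
b = 14
Check: 3² + 14² = 9 + 196 = 205 ✓

205 = 3² + 14²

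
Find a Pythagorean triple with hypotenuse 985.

We need a² + b² = 985² = 970225.
Trying: 473² + 864² = 223729 + 746496 = 970225 ✓

(473, 864, 985)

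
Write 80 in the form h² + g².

We need to find integers h, g > 0 such that h² + g² = 80.
Trying h = 4: g² = 80 - 4² = 80 - 16 = 64
g = 8
Check: 4² + 8² = 16 + 64 = 80 ✓

80 = 4² + 8²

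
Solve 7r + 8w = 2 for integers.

Step 1: Check solvability.
gcd(7, 8) = 1
Since 1 divides 2, solutions exist.

Step 2: Apply extended Euclidean algorithm to find gcd.
We find integers such that 7*x0 + 8*y0 = 1

Step 3: Scale the particular solution.
Multiply by 2/1 = 2:
r = -2, w = 2

Step 4: Verify.
7*(-2) + 8*(2) = 2 = 2 ✓

r = -2, w = 2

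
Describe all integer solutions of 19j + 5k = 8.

Step 1: Compute gcd(19, 5) = 1.
Since 1 divides 8, solutions exist.

Step 2: Find a particular solution using extended Euclidean algorithm.
We get j₀ = -8, k₀ = 32.
Check: 19*-8 + 5*32 = 8 = 8 ✓

Step 3: Write the general solution.
j = -8 + (5/1)t = -8 + 5t
k = 32 - (19/1)t = 32 - 19t
for any integer t.

j = -8 + 5t, k = 32 - 19t for integer t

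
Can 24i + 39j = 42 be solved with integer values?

Step 1: Compute gcd(24, 39).
gcd(24, 39) = 3

Step 2: Check divisibility.
Does 3 divide 42? 42 = 3 x 14, so yes.

By the theorem on linear Diophantine equations, 24i + 39j = 42 has integer solutions if and only if gcd(24, 39) divides 42. Since 3 | 42, solutions exist.

Yes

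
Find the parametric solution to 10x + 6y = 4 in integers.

Step 1: Compute gcd(10, 6) = 2.
Since 2 divides 4, solutions exist.

Step 2: Find a particular solution using extended Euclidean algorithm.
We get x₀ = -2, y₀ = 4.
Check: 10*-2 + 6*4 = 4 = 4 ✓

Step 3: Write the general solution.
x = -2 + (6/2)t = -2 + 3t
y = 4 - (10/2)t = 4 - 5t
for any integer t.

x = -2 + 3t, y = 4 - 5t for integer t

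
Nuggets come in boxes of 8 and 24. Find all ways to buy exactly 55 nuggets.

We need non-negative integers (x, y) with 8x + 24y = 55.
For each x in 0..6, check if 55 - 8x is a non-negative multiple of 24.
No x yields an integer y ≥ 0.

No solution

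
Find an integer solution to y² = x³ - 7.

Try small integer x values and check whether x³ - 7 is a perfect square.
x = 2: x³ - 7 = 2³ - 7 = 8 - 7 = 1
Is 1 a perfect square? 1² = 1 ✓
So (x, y) = (2, -1) is a solution.

x = 2, y = -1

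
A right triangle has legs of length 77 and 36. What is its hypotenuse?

c² = a² + b² = 77² + 36² = 5929 + 1296 = 7225
c = 85

85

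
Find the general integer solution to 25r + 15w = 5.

Step 1: Compute gcd(25, 15) = 5.
Since 5 divides 5, solutions exist.

Step 2: Find a particular solution using extended Euclidean algorithm.
We get r₀ = -1, w₀ = 2.
Check: 25*-1 + 15*2 = 5 = 5 ✓

Step 3: Write the general solution.
r = -1 + (15/5)t = -1 + 3t
w = 2 - (25/5)t = 2 - 5t
for any integer t.

r = -1 + 3t, w = 2 - 5t for integer t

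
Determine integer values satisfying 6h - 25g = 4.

Step 1: Check solvability.
gcd(6, 25) = 1
Since 1 divides 4, solutions exist.

Step 2: Apply extended Euclidean algorithm to find gcd.
We find integers such that 6*x0 + 25*y0 = 1

Step 3: Scale the particular solution.
Multiply by 4/1 = 4:
h = -16, g = -4

Step 4: Verify.
6*(-16) - 25*(-4) = 4 = 4 ✓

h = -16, g = -4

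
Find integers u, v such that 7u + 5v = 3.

Step 1: Check solvability.
gcd(7, 5) = 1
Since 1 divides 3, solutions exist.

Step 2: Apply extended Euclidean algorithm to find gcd.
We find integers such that 7*x0 + 5*y0 = 1

Step 3: Scale the particular solution.
Multiply by 3/1 = 3:
u = -6, v = 9

Step 4: Verify.
7*(-6) + 5*(9) = 3 = 3 ✓

u = -6, v = 9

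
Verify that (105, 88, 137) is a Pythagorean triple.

Compute a² + b²:
105² + 88² = 11025 + 7744 = 18769
Compute c²:
137² = 18769
Since 18769 = 18769, it is a Pythagorean triple.

Yes, it is a Pythagorean triple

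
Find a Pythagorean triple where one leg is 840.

We need the other leg and hypotenuse such that 840² + x² = c².
Take x = 4864, c = 4936: 840² + 4864² = 705600 + 23658496 = 24364096 = 4936² ✓
Triple: (840, 4864, 4936)

(840, 4864, 4936)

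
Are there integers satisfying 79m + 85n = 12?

Step 1: Compute gcd(79, 85).
gcd(79, 85) = 1

Step 2: Check divisibility.
Does 1 divide 12? 12 = 1 x 12, so yes.

By the theorem on linear Diophantine equations, 79m + 85n = 12 has integer solutions if and only if gcd(79, 85) divides 12. Since 1 | 12, solutions exist.

Yes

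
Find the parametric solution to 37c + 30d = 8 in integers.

Step 1: Compute gcd(37, 30) = 1.
Since 1 divides 8, solutions exist.

Step 2: Find a particular solution using extended Euclidean algorithm.
We get c₀ = 104, d₀ = -128.
Check: 37*104 + 30*-128 = 8 = 8 ✓

Step 3: Write the general solution.
c = 104 + (30/1)t = 104 + 30t
d = -128 - (37/1)t = -128 - 37t
for any integer t.

c = 104 + 30t, d = -128 - 37t for integer t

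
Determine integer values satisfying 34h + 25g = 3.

Step 1: Check solvability.
gcd(34, 25) = 1
Since 1 divides 3, solutions exist.

Step 2: Apply extended Euclidean algorithm to find gcd.
We find integers such that 34*x0 + 25*y0 = 1

Step 3: Scale the particular solution.
Multiply by 3/1 = 3:
h = -33, g = 45

Step 4: Verify.
34*(-33) + 25*(45) = 3 = 3 ✓

h = -33, g = 45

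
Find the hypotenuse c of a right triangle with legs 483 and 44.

c² = a² + b² = 483² + 44² = 233289 + 1936 = 235225
c = 485

485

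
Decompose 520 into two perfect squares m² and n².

We need to find integers m, n > 0 such that m² + n² = 520.
Trying m = 6: n² = 520 - 6² = 520 - 36 = 484
n = 22
Check: 6² + 22² = 36 + 484 = 520 ✓

520 = 6² + 22²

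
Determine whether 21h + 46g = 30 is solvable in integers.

Step 1: Compute gcd(21, 46).
gcd(21, 46) = 1

Step 2: Check divisibility.
Does 1 divide 30? 30 = 1 x 30, so yes.

By the theorem on linear Diophantine equations, 21h + 46g = 30 has integer solutions if and only if gcd(21, 46) divides 30. Since 1 | 30, solutions exist.

Yes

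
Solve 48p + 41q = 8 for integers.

Step 1: Check solvability.
gcd(48, 41) = 1
Since 1 divides 8, solutions exist.

Step 2: Apply extended Euclidean algorithm to find gcd.
We find integers such that 48*x0 + 41*y0 = 1

Step 3: Scale the particular solution.
Multiply by 8/1 = 8:
p = 48, q = -56

Step 4: Verify.
48*(48) + 41*(-56) = 8 = 8 ✓

p = 48, q = -56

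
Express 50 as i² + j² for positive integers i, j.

We need to find integers i, j > 0 such that i² + j² = 50.
Trying i = 1: j² = 50 - 1² = 50 - 1 = 49
j = 7
Check: 1² + 7² = 1 + 49 = 50 ✓

50 = 1² + 7²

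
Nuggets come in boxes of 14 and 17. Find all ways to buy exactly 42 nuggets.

We need non-negative integers (x, y) with 14x + 17y = 42.
For each x in 0..3, check if 42 - 14x is a non-negative multiple of 17.
x = 3: 17y = 0, y = 0 ✓

(3 boxes of 14, 0 boxes of 17)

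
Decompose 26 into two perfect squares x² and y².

We need to find integers x, y > 0 such that x² + y² = 26.
Trying x = 1: y² = 26 - 1² = 26 - 1 = 25
y = 5
Check: 1² + 5² = 1 + 25 = 26 ✓

26 = 1² + 5²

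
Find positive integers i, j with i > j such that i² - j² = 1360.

Factor: i² - j² = (i+j)(i-j) = 1360.
We need two factors of 1360 with the same parity.
Use i+j = 680 and i-j = 2 (product 680·2 = 1360).
Adding: 2i = 682, so i = 341.
Subtracting: 2j = 678, so j = 339.
Check: 341² - 339² = 116281 - 114921 = 1360 ✓

i = 341, j = 339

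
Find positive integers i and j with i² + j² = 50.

We need to find integers i, j > 0 such that i² + j² = 50.
Trying i = 1: j² = 50 - 1² = 50 - 1 = 49
j = 7
Check: 1² + 7² = 1 + 49 = 50 ✓

50 = 1² + 7²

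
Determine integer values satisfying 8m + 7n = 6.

Step 1: Check solvability.
gcd(8, 7) = 1
Since 1 divides 6, solutions exist.

Step 2: Apply extended Euclidean algorithm to find gcd.
We find integers such that 8*x0 + 7*y0 = 1

Step 3: Scale the particular solution.
Multiply by 6/1 = 6:
m = 6, n = -6

Step 4: Verify.
8*(6) + 7*(-6) = 6 = 6 ✓

m = 6, n = -6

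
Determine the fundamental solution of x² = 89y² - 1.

We need x² = 89y² - 1. Try successive y:
y = 1: x² = 89·1² - 1 = 88, not a perfect square
y = 2: x² = 89·2² - 1 = 355, not a perfect square
y = 3: x² = 89·3² - 1 = 800, not a perfect square
...
y = 53: x² = 89·53² - 1 = 250000 = 500² ✓
Check: 500² - 89·53² = 250000 - 250001 = -1 ✓

x = 500, y = 53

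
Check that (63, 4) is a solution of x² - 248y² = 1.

Compute x² = 63² = 3969
Compute 248y² = 248·4² = 248·16 = 3968
x² - 248y² = 3969 - 3968 = 1
Since this equals 1, (63, 4) is a solution.

Yes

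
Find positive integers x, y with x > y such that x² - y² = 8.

Factor: x² - y² = (x+y)(x-y) = 8.
We need two factors of 8 with the same parity.
Use x+y = 4 and x-y = 2 (product 4·2 = 8).
Adding: 2x = 6, so x = 3.
Subtracting: 2y = 2, so y = 1.
Check: 3² - 1² = 9 - 1 = 8 ✓

x = 3, y = 1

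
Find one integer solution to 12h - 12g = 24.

Step 1: Check solvability.
gcd(12, 12) = 12
Since 12 divides 24, solutions exist.

Step 2: Apply extended Euclidean algorithm to find gcd.
We find integers such that 12*x0 + 12*y0 = 12

Step 3: Scale the particular solution.
Multiply by 24/12 = 2:
h = 0, g = -2

Step 4: Verify.
12*(0) - 12*(-2) = 24 = 24 ✓

h = 0, g = -2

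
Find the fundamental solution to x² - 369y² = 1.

We seek the smallest positive integers (x, y) with x² - 369y² = 1, i.e., x² = 369y² + 1.
Try successive y values:
y = 1: x² = 369·1² + 1 = 370, not a perfect square
y = 2: x² = 369·2² + 1 = 1477, not a perfect square
y = 3: x² = 369·3² + 1 = 3322, not a perfect square
... continuing the search (or via continued fractions) ...
y = 437120: x² = 369·437120² + 1 = 70506267033601, x = 8396801 ✓

Verify: 8396801² - 369·437120² = 70506267033601 - 70506267033600 = 1 ✓

x = 8396801, y = 437120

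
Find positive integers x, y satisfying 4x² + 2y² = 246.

Try small values of x and check whether (246 - 4x²)/2 is a perfect square.
x = 7: 4·7² = 196, so 2y² = 246 - 196 = 50, giving y² = 25, y = 5.
Check: 4·7² + 2·5² = 196 + 50 = 246 ✓

x = 7, y = 5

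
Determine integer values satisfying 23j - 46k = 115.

Step 1: Check solvability.
gcd(23, 46) = 23
Since 23 divides 115, solutions exist.

Step 2: Apply extended Euclidean algorithm to find gcd.
We find integers such that 23*x0 + 46*y0 = 23

Step 3: Scale the particular solution.
Multiply by 115/23 = 5:
j = 5, k = 0

Step 4: Verify.
23*(5) - 46*(0) = 115 = 115 ✓

j = 5, k = 0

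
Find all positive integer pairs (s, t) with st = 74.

The positive divisors of 74 are: 1, 2, 37, 74.
Each divisor d gives the pair (d, 74/d):
(1, 74), (2, 37), (37, 2), (74, 1)

(1, 74), (2, 37), (37, 2), (74, 1)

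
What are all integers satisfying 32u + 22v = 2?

Step 1: Compute gcd(32, 22) = 2.
Since 2 divides 2, solutions exist.

Step 2: Find a particular solution using extended Euclidean algorithm.
We get u₀ = -2, v₀ = 3.
Check: 32*-2 + 22*3 = 2 = 2 ✓

Step 3: Write the general solution.
u = -2 + (22/2)t = -2 + 11t
v = 3 - (32/2)t = 3 - 16t
for any integer t.

u = -2 + 11t, v = 3 - 16t for integer t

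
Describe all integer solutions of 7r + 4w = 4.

Step 1: Compute gcd(7, 4) = 1.
Since 1 divides 4, solutions exist.

Step 2: Find a particular solution using extended Euclidean algorithm.
We get r₀ = -4, w₀ = 8.
Check: 7*-4 + 4*8 = 4 = 4 ✓

Step 3: Write the general solution.
r = -4 + (4/1)t = -4 + 4t
w = 8 - (7/1)t = 8 - 7t
for any integer t.

r = -4 + 4t, w = 8 - 7t for integer t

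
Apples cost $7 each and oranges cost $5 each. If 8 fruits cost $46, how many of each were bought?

Let a = apples, o = oranges.
a + o = 8
7a + 5o = 46
Substitute o = 8 - a:
7a + 5(8 - a) = 46
(7 - 5)a = 46 - 40
2a = 6
a = 3, o = 8 - 3 = 5

Apples: 3, Oranges: 5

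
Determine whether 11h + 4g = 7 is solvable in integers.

Step 1: Compute gcd(11, 4).
gcd(11, 4) = 1

Step 2: Check divisibility.
Does 1 divide 7? 7 = 1 x 7, so yes.

By the theorem on linear Diophantine equations, 11h + 4g = 7 has integer solutions if and only if gcd(11, 4) divides 7. Since 1 | 7, solutions exist.

Yes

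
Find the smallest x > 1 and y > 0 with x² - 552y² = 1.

We seek the smallest positive integers (x, y) with x² - 552y² = 1, i.e., x² = 552y² + 1.
Try successive y values:
y = 1: x² = 552·1² + 1 = 553, not a perfect square
y = 2: x² = 552·2² + 1 = 2209, x = 47 ✓

Verify: 47² - 552·2² = 2209 - 2208 = 1 ✓

x = 47, y = 2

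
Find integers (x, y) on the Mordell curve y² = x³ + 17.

Try small integer x values and check whether x³ + 17 is a perfect square.
x = -2: x³ + 17 = -2³ + 17 = -8 + 17 = 9
Is 9 a perfect square? 3² = 9 ✓
So (x, y) = (-2, 3) is a solution.

x = -2, y = 3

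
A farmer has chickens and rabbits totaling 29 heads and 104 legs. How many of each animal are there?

Let c = chickens, r = rabbits.
Heads: c + r = 29
Legs: 2c + 4r = 104
From the first equation, c = 29 - r. Substitute:
2(29 - r) + 4r = 104
58 + 2r = 104
r = (104 - 58)/2 = 23
c = 29 - 23 = 6

Chickens: 6, Rabbits: 23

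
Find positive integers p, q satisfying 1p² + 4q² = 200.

Try small values of p and check whether (200 - 1p²)/4 is a perfect square.
p = 10: 1·10² = 100, so 4q² = 200 - 100 = 100, giving q² = 25, q = 5.
Check: 1·10² + 4·5² = 100 + 100 = 200 ✓

p = 10, q = 5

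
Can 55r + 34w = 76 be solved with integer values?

Step 1: Compute gcd(55, 34).
gcd(55, 34) = 1

Step 2: Check divisibility.
Does 1 divide 76? 76 = 1 x 76, so yes.

By the theorem on linear Diophantine equations, 55r + 34w = 76 has integer solutions if and only if gcd(55, 34) divides 76. Since 1 | 76, solutions exist.

Yes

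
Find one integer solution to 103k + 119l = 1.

Step 1: Check solvability.
gcd(103, 119) = 1
Since 1 divides 1, solutions exist.

Step 2: Apply extended Euclidean algorithm to find gcd.
We find integers such that 103*x0 + 119*y0 = 1

Step 3: Scale the particular solution.
Multiply by 1/1 = 1:
k = 52, l = -45

Step 4: Verify.
103*(52) + 119*(-45) = 1 = 1 ✓

k = 52, l = -45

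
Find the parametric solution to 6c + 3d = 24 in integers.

Step 1: Compute gcd(6, 3) = 3.
Since 3 divides 24, solutions exist.

Step 2: Find a particular solution using extended Euclidean algorithm.
We get c₀ = 0, d₀ = 8.
Check: 6*0 + 3*8 = 24 = 24 ✓

Step 3: Write the general solution.
c = 0 + (3/3)t = 0 + 1t
d = 8 - (6/3)t = 8 - 2t
for any integer t.

c = 0 + 1t, d = 8 - 2t for integer t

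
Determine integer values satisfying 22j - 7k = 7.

Step 1: Check solvability.
gcd(22, 7) = 1
Since 1 divides 7, solutions exist.

Step 2: Apply extended Euclidean algorithm to find gcd.
We find integers such that 22*x0 + 7*y0 = 1

Step 3: Scale the particular solution.
Multiply by 7/1 = 7:
j = 7, k = 21

Step 4: Verify.
22*(7) - 7*(21) = 7 = 7 ✓

j = 7, k = 21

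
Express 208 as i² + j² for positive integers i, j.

We need to find integers i, j > 0 such that i² + j² = 208.
Trying i = 8: j² = 208 - 8² = 208 - 64 = 144
j = 12
Check: 8² + 12² = 64 + 144 = 208 ✓

208 = 8² + 12²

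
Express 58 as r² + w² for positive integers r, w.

We need to find integers r, w > 0 such that r² + w² = 58.
Trying r = 3: w² = 58 - 3² = 58 - 9 = 49
w = 7
Check: 3² + 7² = 9 + 49 = 58 ✓

58 = 3² + 7²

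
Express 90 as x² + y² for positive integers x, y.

We need to find integers x, y > 0 such that x² + y² = 90.
Trying x = 3: y² = 90 - 3² = 90 - 9 = 81
y = 9
Check: 3² + 9² = 9 + 81 = 90 ✓

90 = 3² + 9²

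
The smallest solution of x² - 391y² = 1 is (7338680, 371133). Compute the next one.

Solutions to x² - Dy² = 1 are generated by powers of (x₀ + y₀√D).
The next solution satisfies x₁ + y₁√391 = (x₀ + y₀√391)², giving:
x₁ = x₀² + 391y₀² = 7338680² + 391·371133² = 53856224142400 + 53856224142399 = 107712448284799
y₁ = 2x₀y₀ = 2·7338680·371133 = 5447252648880

Verify: 107712448284799² - 391·5447252648880² = 11601971515505499037014470401 - 11601971515505499037014470400 = 1 ✓

x = 107712448284799, y = 5447252648880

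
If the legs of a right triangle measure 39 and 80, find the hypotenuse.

c² = a² + b² = 39² + 80² = 1521 + 6400 = 7921
c = 89

89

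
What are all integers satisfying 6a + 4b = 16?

Step 1: Compute gcd(6, 4) = 2.
Since 2 divides 16, solutions exist.

Step 2: Find a particular solution using extended Euclidean algorithm.
We get a₀ = 8, b₀ = -8.
Check: 6*8 + 4*-8 = 16 = 16 ✓

Step 3: Write the general solution.
a = 8 + (4/2)t = 8 + 2t
b = -8 - (6/2)t = -8 - 3t
for any integer t.

a = 8 + 2t, b = -8 - 3t for integer t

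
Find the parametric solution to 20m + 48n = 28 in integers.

Step 1: Compute gcd(20, 48) = 4.
Since 4 divides 28, solutions exist.

Step 2: Find a particular solution using extended Euclidean algorithm.
We get m₀ = 35, n₀ = -14.
Check: 20*35 + 48*-14 = 28 = 28 ✓

Step 3: Write the general solution.
m = 35 + (48/4)t = 35 + 12t
n = -14 - (20/4)t = -14 - 5t
for any integer t.

m = 35 + 12t, n = -14 - 5t for integer t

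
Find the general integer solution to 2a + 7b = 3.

Step 1: Compute gcd(2, 7) = 1.
Since 1 divides 3, solutions exist.

Step 2: Find a particular solution using extended Euclidean algorithm.
We get a₀ = -9, b₀ = 3.
Check: 2*-9 + 7*3 = 3 = 3 ✓

Step 3: Write the general solution.
a = -9 + (7/1)t = -9 + 7t
b = 3 - (2/1)t = 3 - 2t
for any integer t.

a = -9 + 7t, b = 3 - 2t for integer t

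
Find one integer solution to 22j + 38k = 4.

Step 1: Check solvability.
gcd(22, 38) = 2
Since 2 divides 4, solutions exist.

Step 2: Apply extended Euclidean algorithm to find gcd.
We find integers such that 22*x0 + 38*y0 = 2

Step 3: Scale the particular solution.
Multiply by 4/2 = 2:
j = 14, k = -8

Step 4: Verify.
22*(14) + 38*(-8) = 4 = 4 ✓

j = 14, k = -8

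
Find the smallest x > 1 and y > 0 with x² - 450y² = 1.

We seek the smallest positive integers (x, y) with x² - 450y² = 1, i.e., x² = 450y² + 1.
Try successive y values:
y = 1: x² = 450·1² + 1 = 451, not a perfect square
y = 2: x² = 450·2² + 1 = 1801, not a perfect square
y = 3: x² = 450·3² + 1 = 4051, not a perfect square
... continuing the search (or via continued fractions) ...
y = 924: x² = 450·924² + 1 = 384199201, x = 19601 ✓

Verify: 19601² - 450·924² = 384199201 - 384199200 = 1 ✓

x = 19601, y = 924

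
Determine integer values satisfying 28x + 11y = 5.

Step 1: Check solvability.
gcd(28, 11) = 1
Since 1 divides 5, solutions exist.

Step 2: Apply extended Euclidean algorithm to find gcd.
We find integers such that 28*x0 + 11*y0 = 1

Step 3: Scale the particular solution.
Multiply by 5/1 = 5:
x = 10, y = -25

Step 4: Verify.
28*(10) + 11*(-25) = 5 = 5 ✓

x = 10, y = -25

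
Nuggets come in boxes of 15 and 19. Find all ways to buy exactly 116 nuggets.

We need non-negative integers (x, y) with 15x + 19y = 116.
For each x in 0..7, check if 116 - 15x is a non-negative multiple of 19.
No x yields an integer y ≥ 0.

No solution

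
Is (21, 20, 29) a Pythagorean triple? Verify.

Compute a² + b² = 21² + 20² = 441 + 400 = 841
Compute c² = 29² = 841
Since 841 = 841, confirmed.

Yes, it is a Pythagorean triple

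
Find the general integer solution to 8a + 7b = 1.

Step 1: Compute gcd(8, 7) = 1.
Since 1 divides 1, solutions exist.

Step 2: Find a particular solution using extended Euclidean algorithm.
We get a₀ = 1, b₀ = -1.
Check: 8*1 + 7*-1 = 1 = 1 ✓

Step 3: Write the general solution.
a = 1 + (7/1)t = 1 + 7t
b = -1 - (8/1)t = -1 - 8t
for any integer t.

a = 1 + 7t, b = -1 - 8t for integer t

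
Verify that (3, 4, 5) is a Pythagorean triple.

Compute a² + b² = 3² + 4² = 9 + 16 = 25
Compute c² = 5² = 25
Since 25 = 25, confirmed.

Yes, it is a Pythagorean triple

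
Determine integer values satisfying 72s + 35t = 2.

Step 1: Check solvability.
gcd(72, 35) = 1
Since 1 divides 2, solutions exist.

Step 2: Apply extended Euclidean algorithm to find gcd.
We find integers such that 72*x0 + 35*y0 = 1

Step 3: Scale the particular solution.
Multiply by 2/1 = 2:
s = -34, t = 70

Step 4: Verify.
72*(-34) + 35*(70) = 2 = 2 ✓

s = -34, t = 70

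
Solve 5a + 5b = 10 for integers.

Step 1: Check solvability.
gcd(5, 5) = 5
Since 5 divides 10, solutions exist.

Step 2: Apply extended Euclidean algorithm to find gcd.
We find integers such that 5*x0 + 5*y0 = 5

Step 3: Scale the particular solution.
Multiply by 10/5 = 2:
a = 0, b = 2

Step 4: Verify.
5*(0) + 5*(2) = 10 = 10 ✓

a = 0, b = 2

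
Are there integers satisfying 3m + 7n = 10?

Step 1: Compute gcd(3, 7).
gcd(3, 7) = 1

Step 2: Check divisibility.
Does 1 divide 10? 10 = 1 x 10, so yes.

By the theorem on linear Diophantine equations, 3m + 7n = 10 has integer solutions if and only if gcd(3, 7) divides 10. Since 1 | 10, solutions exist.

Yes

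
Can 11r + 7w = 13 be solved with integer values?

Step 1: Compute gcd(11, 7).
gcd(11, 7) = 1

Step 2: Check divisibility.
Does 1 divide 13? 13 = 1 x 13, so yes.

By the theorem on linear Diophantine equations, 11r + 7w = 13 has integer solutions if and only if gcd(11, 7) divides 13. Since 1 | 13, solutions exist.

Yes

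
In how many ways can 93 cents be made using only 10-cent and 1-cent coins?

We need non-negative integers (x, y) with 10x + 1y = 93.
For each x from 0 to 9, check if (93 - 10x) is a non-negative multiple of 1.
Solutions (x, y): (0,93), (1,83), (2,73), (3,63), ...
Count: 10

10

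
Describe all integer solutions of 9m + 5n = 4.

Step 1: Compute gcd(9, 5) = 1.
Since 1 divides 4, solutions exist.

Step 2: Find a particular solution using extended Euclidean algorithm.
We get m₀ = -4, n₀ = 8.
Check: 9*-4 + 5*8 = 4 = 4 ✓

Step 3: Write the general solution.
m = -4 + (5/1)t = -4 + 5t
n = 8 - (9/1)t = 8 - 9t
for any integer t.

m = -4 + 5t, n = 8 - 9t for integer t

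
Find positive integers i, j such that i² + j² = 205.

Search for i with 205 - i² a perfect square.
i = 3: 205 - 3² = 205 - 9 = 196 = 14² ✓
So i = 3, j = 14.

i = 3, j = 14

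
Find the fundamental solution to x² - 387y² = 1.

We seek the smallest positive integers (x, y) with x² - 387y² = 1, i.e., x² = 387y² + 1.
Try successive y values:
y = 1: x² = 387·1² + 1 = 388, not a perfect square
y = 2: x² = 387·2² + 1 = 1549, not a perfect square
y = 3: x² = 387·3² + 1 = 3484, not a perfect square
... continuing the search (or via continued fractions) ...
y = 177: x² = 387·177² + 1 = 12124324, x = 3482 ✓

Verify: 3482² - 387·177² = 12124324 - 12124323 = 1 ✓

x = 3482, y = 177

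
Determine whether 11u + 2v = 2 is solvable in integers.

Step 1: Compute gcd(11, 2).
gcd(11, 2) = 1

Step 2: Check divisibility.
Does 1 divide 2? 2 = 1 x 2, so yes.

By the theorem on linear Diophantine equations, 11u + 2v = 2 has integer solutions if and only if gcd(11, 2) divides 2. Since 1 | 2, solutions exist.

Yes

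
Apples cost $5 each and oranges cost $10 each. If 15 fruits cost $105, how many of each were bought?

Let a = apples, o = oranges.
a + o = 15
5a + 10o = 105
Substitute o = 15 - a:
5a + 10(15 - a) = 105
(5 - 10)a = 105 - 150
-5a = -45
a = 9, o = 15 - 9 = 6

Apples: 9, Oranges: 6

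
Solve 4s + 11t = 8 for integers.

Step 1: Check solvability.
gcd(4, 11) = 1
Since 1 divides 8, solutions exist.

Step 2: Apply extended Euclidean algorithm to find gcd.
We find integers such that 4*x0 + 11*y0 = 1

Step 3: Scale the particular solution.
Multiply by 8/1 = 8:
s = 24, t = -8

Step 4: Verify.
4*(24) + 11*(-8) = 8 = 8 ✓

s = 24, t = -8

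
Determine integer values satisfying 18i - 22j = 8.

Step 1: Check solvability.
gcd(18, 22) = 2
Since 2 divides 8, solutions exist.

Step 2: Apply extended Euclidean algorithm to find gcd.
We find integers such that 18*x0 + 22*y0 = 2

Step 3: Scale the particular solution.
Multiply by 8/2 = 4:
i = 20, j = 16

Step 4: Verify.
18*(20) - 22*(16) = 8 = 8 ✓

i = 20, j = 16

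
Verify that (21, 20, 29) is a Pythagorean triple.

Compute a² + b² = 21² + 20² = 441 + 400 = 841
Compute c² = 29² = 841
Since 841 = 841, confirmed.

Yes, it is a Pythagorean triple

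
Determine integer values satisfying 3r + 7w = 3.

Step 1: Check solvability.
gcd(3, 7) = 1
Since 1 divides 3, solutions exist.

Step 2: Apply extended Euclidean algorithm to find gcd.
We find integers such that 3*x0 + 7*y0 = 1

Step 3: Scale the particular solution.
Multiply by 3/1 = 3:
r = -6, w = 3

Step 4: Verify.
3*(-6) + 7*(3) = 3 = 3 ✓

r = -6, w = 3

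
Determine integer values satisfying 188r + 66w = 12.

Step 1: Check solvability.
gcd(188, 66) = 2
Since 2 divides 12, solutions exist.

Step 2: Apply extended Euclidean algorithm to find gcd.
We find integers such that 188*x0 + 66*y0 = 2

Step 3: Scale the particular solution.
Multiply by 12/2 = 6:
r = 78, w = -222

Step 4: Verify.
188*(78) + 66*(-222) = 12 = 12 ✓

r = 78, w = -222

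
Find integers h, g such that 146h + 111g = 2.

Step 1: Check solvability.
gcd(146, 111) = 1
Since 1 divides 2, solutions exist.

Step 2: Apply extended Euclidean algorithm to find gcd.
We find integers such that 146*x0 + 111*y0 = 1

Step 3: Scale the particular solution.
Multiply by 2/1 = 2:
h = -38, g = 50

Step 4: Verify.
146*(-38) + 111*(50) = 2 = 2 ✓

h = -38, g = 50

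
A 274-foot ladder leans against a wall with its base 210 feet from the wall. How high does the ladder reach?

The ladder, wall, and ground form a right triangle with hypotenuse 274 and one leg 210.
By the Pythagorean theorem: h² = 274² - 210² = 75076 - 44100 = 30976
h = √30976 = 176 feet

176 feet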